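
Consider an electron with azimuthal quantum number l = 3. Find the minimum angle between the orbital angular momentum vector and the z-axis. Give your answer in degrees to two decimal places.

θ_min ≈ 30.00°

|L|² = l(l+1)ℏ² = 12ℏ², so |L| = 2√3 ℏ.
The smallest angle corresponds to the largest L_z, i.e. m_l = l = 3, giving L_z = 3ℏ.
cos θ_min = 3/√12, so θ_min ≈ 30.00°.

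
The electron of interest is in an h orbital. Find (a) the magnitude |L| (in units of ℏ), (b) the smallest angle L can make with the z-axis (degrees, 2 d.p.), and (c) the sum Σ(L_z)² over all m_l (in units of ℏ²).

|L| = √30 ℏ ≈ 5.477ℏ; θ_min ≈ 24.09°; Σ(L_z)² = 110 ℏ²

H corresponds to l = 5.
|L| = ℏ√(5·6) = √30 ℏ ≈ 5.477ℏ.
cos θ_min = 5/√30, so θ_min ≈ 24.09°.
Σ m_l² = 110, so Σ(L_z)² = 110 ℏ².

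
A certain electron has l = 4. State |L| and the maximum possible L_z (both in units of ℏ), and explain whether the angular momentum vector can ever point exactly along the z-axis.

|L| = 2√5 ℏ ≈ 4.4721ℏ, while L_z,max = lℏ = 4ℏ.
Since |L| > L_z,max, the vector can never point exactly along z; the closest it comes is θ_min = arccos(4/√20) ≈ 26.6°.

No: L_z,max = 4ℏ < |L| = 2√5 ℏ ≈ 4.472ℏ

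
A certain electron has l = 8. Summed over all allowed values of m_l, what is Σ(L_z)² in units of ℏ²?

m_l ∈ {-8, -7, -6, -5, -4, -3, -2, -1, 0, 1, 2, 3, 4, 5, 6, 7, 8}.
Σ m_l² = l(l+1)(2l+1)/3 = 8·9·17/3 = 408.

Σ(L_z)² = 408 ℏ²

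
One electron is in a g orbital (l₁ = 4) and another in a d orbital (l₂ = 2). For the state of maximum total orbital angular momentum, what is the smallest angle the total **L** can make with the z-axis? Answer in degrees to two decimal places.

L runs from |4 − 2| = 2 to 4 + 2 = 6.
So L can be 2, 3, 4, 5, 6.
The maximum is L = 6, with |L_tot| = ℏ√(6·7) = √42 ℏ.
The minimum angle with z is arccos(6/√42) ≈ 22.21°.

θ_min ≈ 22.21°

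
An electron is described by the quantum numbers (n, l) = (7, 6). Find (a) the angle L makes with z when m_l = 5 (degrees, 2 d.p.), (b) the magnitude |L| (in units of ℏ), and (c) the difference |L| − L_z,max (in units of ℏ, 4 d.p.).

For m_l = 5: cos θ = 5/√42, θ ≈ 39.51°.
|L| = ℏ√(6·7) = √42 ℏ ≈ 6.481ℏ.
|L| − L_z,max = (√42 − 6)ℏ ≈ 0.4807ℏ.

θ(m_l=5) ≈ 39.51°; |L| = √42 ℏ ≈ 6.481ℏ; |L|−L_z,max ≈ 0.4807ℏ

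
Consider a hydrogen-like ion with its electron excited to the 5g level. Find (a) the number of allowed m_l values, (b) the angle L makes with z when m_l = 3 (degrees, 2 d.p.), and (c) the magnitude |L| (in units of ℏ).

9 values; θ(m_l=3) ≈ 47.87°; |L| = 2√5 ℏ ≈ 4.472ℏ

The 5g level has l = 4.
There are 2l+1 = 9 values of m_l.
For m_l = 3: cos θ = 3/√20, θ ≈ 47.87°.
|L| = ℏ√(4·5) = 2√5 ℏ ≈ 4.472ℏ.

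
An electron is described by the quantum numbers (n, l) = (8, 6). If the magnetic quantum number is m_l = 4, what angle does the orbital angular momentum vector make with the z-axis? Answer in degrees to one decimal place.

|L|² = l(l+1)ℏ² = 42ℏ², so |L| = √42 ℏ.
L_z = m_l ℏ = 4ℏ.
cos θ = L_z/|L| = 4/√42, so θ ≈ 51.9°.

θ ≈ 51.9°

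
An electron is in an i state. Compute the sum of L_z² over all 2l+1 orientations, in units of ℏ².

I corresponds to l = 6.
m_l runs from −6 to 6, i.e. {-6, -5, -4, -3, -2, -1, 0, 1, 2, 3, 4, 5, 6}.
Summing m² from −6 to 6: Σ m_l² = 182.

Σ(L_z)² = 182 ℏ²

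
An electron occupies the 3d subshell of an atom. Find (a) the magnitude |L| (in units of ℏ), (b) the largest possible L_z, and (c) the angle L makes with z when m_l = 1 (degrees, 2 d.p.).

|L| = √6 ℏ ≈ 2.449ℏ; L_z,max = 2ℏ; θ(m_l=1) ≈ 65.91°

For 3d, l = 2.
|L| = ℏ√(2·3) = √6 ℏ ≈ 2.449ℏ.
L_z,max = lℏ = 2ℏ.
For m_l = 1: cos θ = 1/√6, θ ≈ 65.91°.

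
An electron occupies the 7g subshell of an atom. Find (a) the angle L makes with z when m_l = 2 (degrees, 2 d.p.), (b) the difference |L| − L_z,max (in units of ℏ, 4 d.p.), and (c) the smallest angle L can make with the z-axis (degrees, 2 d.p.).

θ(m_l=2) ≈ 63.43°; |L|−L_z,max ≈ 0.4721ℏ; θ_min ≈ 26.57°

For 7g, l = 4.
For m_l = 2: cos θ = 2/√20, θ ≈ 63.43°.
|L| − L_z,max = (2√5 − 4)ℏ ≈ 0.4721ℏ.
cos θ_min = 4/√20, so θ_min ≈ 26.57°.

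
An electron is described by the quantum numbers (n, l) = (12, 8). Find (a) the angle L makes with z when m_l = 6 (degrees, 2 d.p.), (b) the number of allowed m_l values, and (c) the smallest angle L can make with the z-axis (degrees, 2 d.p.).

For m_l = 6: cos θ = 6/√72, θ ≈ 45.00°.
There are 2l+1 = 17 values of m_l.
cos θ_min = 8/√72, so θ_min ≈ 19.47°.

θ(m_l=6) ≈ 45.00°; 17 values; θ_min ≈ 19.47°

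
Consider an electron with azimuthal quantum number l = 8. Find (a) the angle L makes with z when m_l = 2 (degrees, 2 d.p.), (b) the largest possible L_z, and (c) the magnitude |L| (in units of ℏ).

θ(m_l=2) ≈ 76.37°; L_z,max = 8ℏ; |L| = 6√2 ℏ ≈ 8.485ℏ

For m_l = 2: cos θ = 2/√72, θ ≈ 76.37°.
L_z,max = lℏ = 8ℏ.
|L| = ℏ√(8·9) = 6√2 ℏ ≈ 8.485ℏ.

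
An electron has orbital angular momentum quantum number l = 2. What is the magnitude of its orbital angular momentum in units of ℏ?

|L| = √6 ℏ ≈ 2.449ℏ

|L| = ℏ√(l(l+1)) = ℏ√(2·3) = √6 ℏ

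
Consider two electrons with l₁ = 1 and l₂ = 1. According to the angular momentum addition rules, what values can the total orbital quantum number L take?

By the triangle rule, |l₁ − l₂| ≤ L ≤ l₁ + l₂.
L ∈ {0, 1, 2}.

L = 0, 1, 2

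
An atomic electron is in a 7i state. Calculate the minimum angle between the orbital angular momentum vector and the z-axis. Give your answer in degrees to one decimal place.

θ_min ≈ 22.2°

7i means n = 7, l = 6.
|L| = √(l(l+1)) ℏ = √42 ℏ.
The smallest angle corresponds to the largest L_z, i.e. m_l = l = 6, giving L_z = 6ℏ.
cos θ_min = 6/√42, so θ_min ≈ 22.2°.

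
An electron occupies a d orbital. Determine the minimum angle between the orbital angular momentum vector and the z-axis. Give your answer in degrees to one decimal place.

θ_min ≈ 35.3°

D corresponds to l = 2.
|L| = ℏ√(l(l+1)) = √6 ℏ.
The smallest angle corresponds to the largest L_z, i.e. m_l = l = 2, giving L_z = 2ℏ.
cos θ_min = 2/√6, so θ_min ≈ 35.3°.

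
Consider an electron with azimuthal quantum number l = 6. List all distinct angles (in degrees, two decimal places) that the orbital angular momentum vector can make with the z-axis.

θ ∈ {22.21°, 39.51°, 51.89°, 62.42°, 72.02°, 81.12°, 90.00°, 98.88°, 107.98°, 117.58°, 128.11°, 140.49°, 157.79°}

|L| = √(l(l+1)) ℏ = √42 ℏ.
cos θ = m_l/√42 for each m_l ∈ {-6, -5, -4, -3, -2, -1, 0, 1, 2, 3, 4, 5, 6}.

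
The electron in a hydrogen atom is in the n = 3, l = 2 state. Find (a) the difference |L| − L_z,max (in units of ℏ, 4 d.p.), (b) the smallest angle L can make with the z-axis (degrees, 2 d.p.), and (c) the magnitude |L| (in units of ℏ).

|L|−L_z,max ≈ 0.4495ℏ; θ_min ≈ 35.26°; |L| = √6 ℏ ≈ 2.449ℏ

|L| − L_z,max = (√6 − 2)ℏ ≈ 0.4495ℏ.
cos θ_min = 2/√6, so θ_min ≈ 35.26°.
|L| = ℏ√(2·3) = √6 ℏ ≈ 2.449ℏ.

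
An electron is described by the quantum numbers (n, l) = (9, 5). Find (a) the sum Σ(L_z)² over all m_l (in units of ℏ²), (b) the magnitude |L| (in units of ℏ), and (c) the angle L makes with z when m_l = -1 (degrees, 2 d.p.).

Σ m_l² = 110, so Σ(L_z)² = 110 ℏ².
|L| = ℏ√(5·6) = √30 ℏ ≈ 5.477ℏ.
For m_l = -1: cos θ = -1/√30, θ ≈ 100.52°.

Σ(L_z)² = 110 ℏ²; |L| = √30 ℏ ≈ 5.477ℏ; θ(m_l=-1) ≈ 100.52°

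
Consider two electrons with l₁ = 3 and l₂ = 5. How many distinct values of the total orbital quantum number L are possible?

7

L runs from |3 − 5| = 2 to 3 + 5 = 8.
So L can be 2, 3, 4, 5, 6, 7, 8.
That is 7 values.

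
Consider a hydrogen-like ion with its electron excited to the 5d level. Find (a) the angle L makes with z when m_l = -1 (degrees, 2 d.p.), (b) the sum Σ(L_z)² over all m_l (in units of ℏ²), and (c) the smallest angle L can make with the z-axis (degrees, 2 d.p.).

The 5d level has l = 2.
For m_l = -1: cos θ = -1/√6, θ ≈ 114.09°.
Σ m_l² = 10, so Σ(L_z)² = 10 ℏ².
cos θ_min = 2/√6, so θ_min ≈ 35.26°.

θ(m_l=-1) ≈ 114.09°; Σ(L_z)² = 10 ℏ²; θ_min ≈ 35.26°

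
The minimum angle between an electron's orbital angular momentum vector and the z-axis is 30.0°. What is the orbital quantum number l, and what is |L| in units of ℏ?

cos²θ_min = l/(l+1) = 0.7500.
Thus l = 0.7500/(1 − 0.7500) ≈ 3.
Then |L| = ℏ√(3·4) = 2√3 ℏ.

l = 3, |L| = 2√3 ℏ ≈ 3.464ℏ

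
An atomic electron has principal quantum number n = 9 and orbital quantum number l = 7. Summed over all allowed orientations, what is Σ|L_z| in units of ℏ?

The allowed m_l values are -7, -6, -5, -4, -3, -2, -1, 0, 1, 2, 3, 4, 5, 6, 7.
Σ|m_l| = 2(1+2+…+7) = 56.

Σ|L_z| = 56 ℏ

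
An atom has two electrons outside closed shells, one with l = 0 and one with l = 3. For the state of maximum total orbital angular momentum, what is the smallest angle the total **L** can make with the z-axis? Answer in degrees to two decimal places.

θ_min ≈ 30.00°

The total orbital quantum number L ranges from |l₁ − l₂| to l₁ + l₂ in integer steps.
So L can be 3.
The maximum is L = 3, with |L_tot| = ℏ√(3·4) = 2√3 ℏ.
The minimum angle with z is arccos(3/√12) ≈ 30.00°.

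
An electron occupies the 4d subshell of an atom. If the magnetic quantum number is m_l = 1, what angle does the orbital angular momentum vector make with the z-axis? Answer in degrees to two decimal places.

For 4d, l = 2.
|L| = √(l(l+1)) ℏ = √6 ℏ.
L_z = m_l ℏ = 1ℏ.
cos θ = L_z/|L| = 1/√6, so θ ≈ 65.91°.

θ ≈ 65.91°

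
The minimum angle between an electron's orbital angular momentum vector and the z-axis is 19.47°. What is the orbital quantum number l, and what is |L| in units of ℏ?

l = 8, |L| = 6√2 ℏ ≈ 8.485ℏ

cos²θ_min = l/(l+1) = 0.8889.
l = cos²θ/sin²θ ≈ 8.
Then |L| = ℏ√(8·9) = 6√2 ℏ.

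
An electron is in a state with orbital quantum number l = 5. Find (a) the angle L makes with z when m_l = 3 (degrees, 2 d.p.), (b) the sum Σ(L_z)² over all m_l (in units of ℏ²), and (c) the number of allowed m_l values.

For m_l = 3: cos θ = 3/√30, θ ≈ 56.79°.
Σ m_l² = 110, so Σ(L_z)² = 110 ℏ².
There are 2l+1 = 11 values of m_l.

θ(m_l=3) ≈ 56.79°; Σ(L_z)² = 110 ℏ²; 11 values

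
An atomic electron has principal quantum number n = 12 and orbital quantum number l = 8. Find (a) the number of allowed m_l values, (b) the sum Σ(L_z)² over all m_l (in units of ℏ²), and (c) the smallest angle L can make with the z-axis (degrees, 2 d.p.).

17 values; Σ(L_z)² = 408 ℏ²; θ_min ≈ 19.47°

There are 2l+1 = 17 values of m_l.
Σ m_l² = 408, so Σ(L_z)² = 408 ℏ².
cos θ_min = 8/√72, so θ_min ≈ 19.47°.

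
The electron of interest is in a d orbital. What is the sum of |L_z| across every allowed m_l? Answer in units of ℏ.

Σ|L_z| = 6 ℏ

The letter d corresponds to l = 2.
m_l runs from −2 to 2, i.e. {-2, -1, 0, 1, 2}.
Σ|m_l| = 2·2(2+1)/2 = 6.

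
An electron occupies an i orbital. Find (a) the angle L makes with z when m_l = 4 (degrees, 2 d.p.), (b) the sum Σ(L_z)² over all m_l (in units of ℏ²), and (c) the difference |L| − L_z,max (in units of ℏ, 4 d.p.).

θ(m_l=4) ≈ 51.89°; Σ(L_z)² = 182 ℏ²; |L|−L_z,max ≈ 0.4807ℏ

An i state has l = 6.
For m_l = 4: cos θ = 4/√42, θ ≈ 51.89°.
Σ m_l² = 182, so Σ(L_z)² = 182 ℏ².
|L| − L_z,max = (√42 − 6)ℏ ≈ 0.4807ℏ.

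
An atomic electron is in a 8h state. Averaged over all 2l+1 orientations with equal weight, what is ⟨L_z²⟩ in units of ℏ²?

For 8h, l = 5.
The allowed m_l values are -5, -4, -3, -2, -1, 0, 1, 2, 3, 4, 5.
⟨L_z²⟩ = ℏ²·(Σ m_l²)/(2l+1) = ℏ²·110/11 = 10ℏ².

⟨L_z²⟩ = 10 ℏ²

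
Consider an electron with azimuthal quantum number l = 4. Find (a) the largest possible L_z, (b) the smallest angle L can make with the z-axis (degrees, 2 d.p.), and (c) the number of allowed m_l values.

L_z,max = 4ℏ; θ_min ≈ 26.57°; 9 values

L_z,max = lℏ = 4ℏ.
cos θ_min = 4/√20, so θ_min ≈ 26.57°.
There are 2l+1 = 9 values of m_l.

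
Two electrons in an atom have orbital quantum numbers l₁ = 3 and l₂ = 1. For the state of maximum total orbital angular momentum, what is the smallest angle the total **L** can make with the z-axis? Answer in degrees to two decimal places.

Angular momentum addition gives L = |l₁ − l₂|, …, l₁ + l₂.
So L can be 2, 3, 4.
The maximum is L = 4, with |L_tot| = ℏ√(4·5) = 2√5 ℏ.
The minimum angle with z is arccos(4/√20) ≈ 26.57°.

θ_min ≈ 26.57°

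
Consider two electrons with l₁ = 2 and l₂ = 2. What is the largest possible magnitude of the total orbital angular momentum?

|L_tot|_max = 2√5 ℏ ≈ 4.472ℏ

The total orbital quantum number L ranges from |l₁ − l₂| to l₁ + l₂ in integer steps.
So L can be 0, 1, 2, 3, 4.
The largest magnitude corresponds to L = 4: |L_tot| = ℏ√(4·5) = 2√5 ℏ.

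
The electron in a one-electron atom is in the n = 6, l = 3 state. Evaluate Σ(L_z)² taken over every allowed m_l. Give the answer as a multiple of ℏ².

Σ(L_z)² = 28 ℏ²

The allowed m_l values are -3, -2, -1, 0, 1, 2, 3.
Σ m_l² = l(l+1)(2l+1)/3 = 3·4·7/3 = 28.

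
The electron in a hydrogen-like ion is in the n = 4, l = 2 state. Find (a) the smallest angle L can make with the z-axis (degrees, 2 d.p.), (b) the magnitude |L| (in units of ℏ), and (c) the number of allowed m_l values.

cos θ_min = 2/√6, so θ_min ≈ 35.26°.
|L| = ℏ√(2·3) = √6 ℏ ≈ 2.449ℏ.
There are 2l+1 = 5 values of m_l.

θ_min ≈ 35.26°; |L| = √6 ℏ ≈ 2.449ℏ; 5 values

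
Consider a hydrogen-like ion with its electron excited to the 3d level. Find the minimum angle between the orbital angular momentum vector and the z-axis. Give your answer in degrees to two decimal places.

θ_min ≈ 35.26°

The 3d level has l = 2.
|L|² = l(l+1)ℏ² = 6ℏ², so |L| = √6 ℏ.
The smallest angle corresponds to the largest L_z, i.e. m_l = l = 2, giving L_z = 2ℏ.
cos θ_min = 2/√6, so θ_min ≈ 35.26°.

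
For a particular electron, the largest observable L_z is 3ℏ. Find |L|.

The maximum L_z equals lℏ, giving l = 3.
Then |L| = ℏ√(3·4) = 2√3 ℏ.

|L| = 2√3 ℏ ≈ 3.464ℏ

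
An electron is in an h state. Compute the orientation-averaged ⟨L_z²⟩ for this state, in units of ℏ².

⟨L_z²⟩ = 10 ℏ²

The letter h corresponds to l = 5.
m_l runs from −5 to 5, i.e. {-5, -4, -3, -2, -1, 0, 1, 2, 3, 4, 5}.
Average of L_z² over 11 states: 110/11 ℏ² = 10 ℏ².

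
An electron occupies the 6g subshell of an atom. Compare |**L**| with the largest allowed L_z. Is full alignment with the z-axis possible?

For 6g, l = 4.
|L| = 2√5 ℏ ≈ 4.4721ℏ, while L_z,max = lℏ = 4ℏ.
Since |L| > L_z,max, the vector can never point exactly along z; the closest it comes is θ_min = arccos(4/√20) ≈ 26.6°.

No: L_z,max = 4ℏ < |L| = 2√5 ℏ ≈ 4.472ℏ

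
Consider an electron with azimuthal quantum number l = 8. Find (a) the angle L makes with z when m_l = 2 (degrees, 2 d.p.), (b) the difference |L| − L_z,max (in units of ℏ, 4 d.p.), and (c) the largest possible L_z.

For m_l = 2: cos θ = 2/√72, θ ≈ 76.37°.
|L| − L_z,max = (6√2 − 8)ℏ ≈ 0.4853ℏ.
L_z,max = lℏ = 8ℏ.

θ(m_l=2) ≈ 76.37°; |L|−L_z,max ≈ 0.4853ℏ; L_z,max = 8ℏ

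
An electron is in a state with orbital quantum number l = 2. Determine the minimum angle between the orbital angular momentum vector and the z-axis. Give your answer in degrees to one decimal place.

|L| = ℏ√(l(l+1)) = √6 ℏ.
The smallest angle corresponds to the largest L_z, i.e. m_l = l = 2, giving L_z = 2ℏ.
cos θ_min = 2/√6, so θ_min ≈ 35.3°.

θ_min ≈ 35.3°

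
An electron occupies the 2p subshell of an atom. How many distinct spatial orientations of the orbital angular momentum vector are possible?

3

The 2p subshell has l = 1.
The number of m_l values is 2l + 1 = 2·1 + 1 = 3.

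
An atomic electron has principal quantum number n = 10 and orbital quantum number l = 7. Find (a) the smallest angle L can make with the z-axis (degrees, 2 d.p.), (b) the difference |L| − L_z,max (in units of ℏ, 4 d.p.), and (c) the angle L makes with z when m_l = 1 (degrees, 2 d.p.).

cos θ_min = 7/√56, so θ_min ≈ 20.70°.
|L| − L_z,max = (2√14 − 7)ℏ ≈ 0.4833ℏ.
For m_l = 1: cos θ = 1/√56, θ ≈ 82.32°.

θ_min ≈ 20.70°; |L|−L_z,max ≈ 0.4833ℏ; θ(m_l=1) ≈ 82.32°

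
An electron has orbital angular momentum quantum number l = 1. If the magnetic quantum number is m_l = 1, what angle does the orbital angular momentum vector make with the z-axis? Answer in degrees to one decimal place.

θ ≈ 45.0°

|L| = ℏ√(l(l+1)) = √2 ℏ.
L_z = m_l ℏ = 1ℏ.
cos θ = L_z/|L| = 1/√2, so θ ≈ 45.0°.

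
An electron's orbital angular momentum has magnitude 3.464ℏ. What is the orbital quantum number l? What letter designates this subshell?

l = 3 (f orbital)

(|L|/ℏ)² = l(l+1) = 12.
The positive root is l = 3.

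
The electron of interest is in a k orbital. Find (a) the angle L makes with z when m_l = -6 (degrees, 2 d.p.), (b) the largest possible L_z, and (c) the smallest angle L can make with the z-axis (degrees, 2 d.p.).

θ(m_l=-6) ≈ 143.30°; L_z,max = 7ℏ; θ_min ≈ 20.70°

The letter k corresponds to l = 7.
For m_l = -6: cos θ = -6/√56, θ ≈ 143.30°.
L_z,max = lℏ = 7ℏ.
cos θ_min = 7/√56, so θ_min ≈ 20.70°.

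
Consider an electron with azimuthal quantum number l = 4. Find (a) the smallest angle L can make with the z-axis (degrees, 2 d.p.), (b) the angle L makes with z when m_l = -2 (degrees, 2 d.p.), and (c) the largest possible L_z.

θ_min ≈ 26.57°; θ(m_l=-2) ≈ 116.57°; L_z,max = 4ℏ

cos θ_min = 4/√20, so θ_min ≈ 26.57°.
For m_l = -2: cos θ = -2/√20, θ ≈ 116.57°.
L_z,max = lℏ = 4ℏ.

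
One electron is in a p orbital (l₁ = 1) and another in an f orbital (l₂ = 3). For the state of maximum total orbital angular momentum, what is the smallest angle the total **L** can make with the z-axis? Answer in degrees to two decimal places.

The total orbital quantum number L ranges from |l₁ − l₂| to l₁ + l₂ in integer steps.
Allowed values: L = 2, 3, 4.
The maximum is L = 4, with |L_tot| = ℏ√(4·5) = 2√5 ℏ.
The minimum angle with z is arccos(4/√20) ≈ 26.57°.

θ_min ≈ 26.57°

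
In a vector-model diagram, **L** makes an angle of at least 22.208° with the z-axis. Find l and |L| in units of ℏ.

At minimum angle, m_l = l, so cos θ = l/√(l(l+1)); cos²θ = l/(l+1) = 0.8571.
l = cos²θ/sin²θ ≈ 6.
Then |L| = ℏ√(6·7) = √42 ℏ.

l = 6, |L| = √42 ℏ ≈ 6.481ℏ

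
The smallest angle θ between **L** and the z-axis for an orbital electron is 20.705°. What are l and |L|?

At minimum angle, m_l = l, so cos θ = l/√(l(l+1)); cos²θ = l/(l+1) = 0.8750.
l = cos²θ/sin²θ ≈ 7.
Then |L| = ℏ√(7·8) = 2√14 ℏ.

l = 7, |L| = 2√14 ℏ ≈ 7.483ℏ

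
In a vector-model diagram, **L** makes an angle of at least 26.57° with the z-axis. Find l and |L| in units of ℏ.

l = 4, |L| = 2√5 ℏ ≈ 4.472ℏ

cos²θ_min = l/(l+1) = 0.7999.
l = cos²θ/sin²θ ≈ 4.
Then |L| = ℏ√(4·5) = 2√5 ℏ.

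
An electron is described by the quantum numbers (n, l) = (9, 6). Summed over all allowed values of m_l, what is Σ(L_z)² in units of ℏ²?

m_l ∈ {-6, -5, -4, -3, -2, -1, 0, 1, 2, 3, 4, 5, 6}.
Σ m_l² = 2·(1 + 4 + 9 + 16 + 25 + 36) = 182.

Σ(L_z)² = 182 ℏ²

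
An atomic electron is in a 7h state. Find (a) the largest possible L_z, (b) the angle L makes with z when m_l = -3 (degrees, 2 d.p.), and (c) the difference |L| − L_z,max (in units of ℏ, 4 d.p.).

L_z,max = 5ℏ; θ(m_l=-3) ≈ 123.21°; |L|−L_z,max ≈ 0.4772ℏ

For 7h, l = 5.
L_z,max = lℏ = 5ℏ.
For m_l = -3: cos θ = -3/√30, θ ≈ 123.21°.
|L| − L_z,max = (√30 − 5)ℏ ≈ 0.4772ℏ.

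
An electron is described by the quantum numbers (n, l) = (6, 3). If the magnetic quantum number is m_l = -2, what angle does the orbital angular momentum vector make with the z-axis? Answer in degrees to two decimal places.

θ ≈ 125.26°

|L| = √(l(l+1)) ℏ = 2√3 ℏ.
L_z = m_l ℏ = −2ℏ.
cos θ = L_z/|L| = -2/√12, so θ ≈ 125.26°.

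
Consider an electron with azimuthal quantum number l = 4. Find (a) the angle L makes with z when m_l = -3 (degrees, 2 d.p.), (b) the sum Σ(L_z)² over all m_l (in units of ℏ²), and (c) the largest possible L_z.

For m_l = -3: cos θ = -3/√20, θ ≈ 132.13°.
Σ m_l² = 60, so Σ(L_z)² = 60 ℏ².
L_z,max = lℏ = 4ℏ.

θ(m_l=-3) ≈ 132.13°; Σ(L_z)² = 60 ℏ²; L_z,max = 4ℏ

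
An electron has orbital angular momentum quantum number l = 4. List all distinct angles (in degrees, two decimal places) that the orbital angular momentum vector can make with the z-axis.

θ ∈ {26.57°, 47.87°, 63.43°, 77.08°, 90.00°, 102.92°, 116.57°, 132.13°, 153.43°}

|L| = √(l(l+1)) ℏ = 2√5 ℏ.
cos θ = m_l/√20 for each m_l ∈ {-4, -3, -2, -1, 0, 1, 2, 3, 4}.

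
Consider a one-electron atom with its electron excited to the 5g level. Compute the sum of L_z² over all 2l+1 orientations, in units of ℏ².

The 5g level has l = 4.
The allowed m_l values are -4, -3, -2, -1, 0, 1, 2, 3, 4.
Σ m_l² = l(l+1)(2l+1)/3 = 4·5·9/3 = 60.

Σ(L_z)² = 60 ℏ²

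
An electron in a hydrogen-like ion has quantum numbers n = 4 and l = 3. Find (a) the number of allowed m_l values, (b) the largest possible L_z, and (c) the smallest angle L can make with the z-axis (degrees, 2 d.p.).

There are 2l+1 = 7 values of m_l.
L_z,max = lℏ = 3ℏ.
cos θ_min = 3/√12, so θ_min ≈ 30.00°.

7 values; L_z,max = 3ℏ; θ_min ≈ 30.00°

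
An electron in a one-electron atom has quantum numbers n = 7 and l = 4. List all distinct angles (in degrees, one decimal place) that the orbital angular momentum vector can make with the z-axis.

θ ∈ {26.6°, 47.9°, 63.4°, 77.1°, 90.0°, 102.9°, 116.6°, 132.1°, 153.4°}

|L|² = l(l+1)ℏ² = 20ℏ², so |L| = 2√5 ℏ.
cos θ = m_l/√20 for each m_l ∈ {-4, -3, -2, -1, 0, 1, 2, 3, 4}.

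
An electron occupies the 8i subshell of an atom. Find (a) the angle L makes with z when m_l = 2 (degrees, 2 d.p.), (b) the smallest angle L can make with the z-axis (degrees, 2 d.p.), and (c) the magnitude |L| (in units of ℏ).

θ(m_l=2) ≈ 72.02°; θ_min ≈ 22.21°; |L| = √42 ℏ ≈ 6.481ℏ

The 8i subshell has l = 6.
For m_l = 2: cos θ = 2/√42, θ ≈ 72.02°.
cos θ_min = 6/√42, so θ_min ≈ 22.21°.
|L| = ℏ√(6·7) = √42 ℏ ≈ 6.481ℏ.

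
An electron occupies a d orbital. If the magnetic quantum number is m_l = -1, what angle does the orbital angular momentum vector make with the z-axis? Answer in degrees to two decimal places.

A d state has l = 2.
|L| = √(l(l+1)) ℏ = √6 ℏ.
L_z = m_l ℏ = −1ℏ.
cos θ = L_z/|L| = -1/√6, so θ ≈ 114.09°.

θ ≈ 114.09°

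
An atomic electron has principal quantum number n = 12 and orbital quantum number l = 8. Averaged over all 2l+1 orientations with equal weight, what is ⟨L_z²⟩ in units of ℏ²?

⟨L_z²⟩ = 24 ℏ²

m_l runs from −8 to 8, i.e. {-8, -7, -6, -5, -4, -3, -2, -1, 0, 1, 2, 3, 4, 5, 6, 7, 8}.
Average of L_z² over 17 states: 408/17 ℏ² = 24 ℏ².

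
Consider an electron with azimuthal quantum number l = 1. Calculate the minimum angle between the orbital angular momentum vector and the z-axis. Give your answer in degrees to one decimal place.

|L| = ℏ√(l(l+1)) = √2 ℏ.
The smallest angle corresponds to the largest L_z, i.e. m_l = l = 1, giving L_z = 1ℏ.
cos θ_min = 1/√2, so θ_min ≈ 45.0°.

θ_min ≈ 45.0°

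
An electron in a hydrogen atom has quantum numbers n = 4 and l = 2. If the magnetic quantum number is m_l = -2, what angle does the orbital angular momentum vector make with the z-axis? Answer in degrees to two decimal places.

θ ≈ 144.74°

|L|² = l(l+1)ℏ² = 6ℏ², so |L| = √6 ℏ.
L_z = m_l ℏ = −2ℏ.
cos θ = L_z/|L| = -2/√6, so θ ≈ 144.74°.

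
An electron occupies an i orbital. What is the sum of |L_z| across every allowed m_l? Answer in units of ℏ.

Σ|L_z| = 42 ℏ

The letter i corresponds to l = 6.
The allowed m_l values are -6, -5, -4, -3, -2, -1, 0, 1, 2, 3, 4, 5, 6.
Σ|m_l| = 2·6(6+1)/2 = 42.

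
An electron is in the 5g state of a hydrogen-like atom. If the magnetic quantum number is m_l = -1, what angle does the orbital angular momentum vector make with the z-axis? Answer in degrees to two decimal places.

5g means n = 5, l = 4.
|L|² = l(l+1)ℏ² = 20ℏ², so |L| = 2√5 ℏ.
L_z = m_l ℏ = −1ℏ.
cos θ = L_z/|L| = -1/√20, so θ ≈ 102.92°.

θ ≈ 102.92°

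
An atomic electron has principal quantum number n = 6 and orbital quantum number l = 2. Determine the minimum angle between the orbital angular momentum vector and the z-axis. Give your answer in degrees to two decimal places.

θ_min ≈ 35.26°

|L| = ℏ√(l(l+1)) = √6 ℏ.
The smallest angle corresponds to the largest L_z, i.e. m_l = l = 2, giving L_z = 2ℏ.
cos θ_min = 2/√6, so θ_min ≈ 35.26°.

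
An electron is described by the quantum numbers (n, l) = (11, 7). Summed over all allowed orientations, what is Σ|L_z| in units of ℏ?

Σ|L_z| = 56 ℏ

The allowed m_l values are -7, -6, -5, -4, -3, -2, -1, 0, 1, 2, 3, 4, 5, 6, 7.
Σ|m_l| = l(l+1) = 56.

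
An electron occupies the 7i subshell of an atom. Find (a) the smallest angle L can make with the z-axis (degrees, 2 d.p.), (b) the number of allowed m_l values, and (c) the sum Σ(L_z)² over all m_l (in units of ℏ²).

θ_min ≈ 22.21°; 13 values; Σ(L_z)² = 182 ℏ²

The 7i subshell has l = 6.
cos θ_min = 6/√42, so θ_min ≈ 22.21°.
There are 2l+1 = 13 values of m_l.
Σ m_l² = 182, so Σ(L_z)² = 182 ℏ².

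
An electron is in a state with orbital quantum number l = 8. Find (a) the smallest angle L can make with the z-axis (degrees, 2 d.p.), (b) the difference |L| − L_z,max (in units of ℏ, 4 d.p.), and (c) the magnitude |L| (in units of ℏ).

θ_min ≈ 19.47°; |L|−L_z,max ≈ 0.4853ℏ; |L| = 6√2 ℏ ≈ 8.485ℏ

cos θ_min = 8/√72, so θ_min ≈ 19.47°.
|L| − L_z,max = (6√2 − 8)ℏ ≈ 0.4853ℏ.
|L| = ℏ√(8·9) = 6√2 ℏ ≈ 8.485ℏ.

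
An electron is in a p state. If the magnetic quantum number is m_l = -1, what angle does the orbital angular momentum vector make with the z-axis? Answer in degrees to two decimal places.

θ ≈ 135.00°

A p state has l = 1.
|L|² = l(l+1)ℏ² = 2ℏ², so |L| = √2 ℏ.
L_z = m_l ℏ = −1ℏ.
cos θ = L_z/|L| = -1/√2, so θ ≈ 135.00°.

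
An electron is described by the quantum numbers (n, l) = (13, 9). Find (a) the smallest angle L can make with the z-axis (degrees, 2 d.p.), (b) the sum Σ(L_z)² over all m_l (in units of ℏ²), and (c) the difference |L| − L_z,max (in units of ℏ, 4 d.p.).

cos θ_min = 9/√90, so θ_min ≈ 18.43°.
Σ m_l² = 570, so Σ(L_z)² = 570 ℏ².
|L| − L_z,max = (3√10 − 9)ℏ ≈ 0.4868ℏ.

θ_min ≈ 18.43°; Σ(L_z)² = 570 ℏ²; |L|−L_z,max ≈ 0.4868ℏ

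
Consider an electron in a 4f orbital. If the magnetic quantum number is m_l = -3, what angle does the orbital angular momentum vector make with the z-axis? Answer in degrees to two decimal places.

θ ≈ 150.00°

For 4f, l = 3.
|L| = ℏ√(l(l+1)) = 2√3 ℏ.
L_z = m_l ℏ = −3ℏ.
cos θ = L_z/|L| = -3/√12, so θ ≈ 150.00°.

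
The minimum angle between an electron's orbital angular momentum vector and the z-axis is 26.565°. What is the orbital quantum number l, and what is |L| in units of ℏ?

At minimum angle, m_l = l, so cos θ = l/√(l(l+1)); cos²θ = l/(l+1) = 0.8000.
Solving: l = 4.
Then |L| = ℏ√(4·5) = 2√5 ℏ.

l = 4, |L| = 2√5 ℏ ≈ 4.472ℏ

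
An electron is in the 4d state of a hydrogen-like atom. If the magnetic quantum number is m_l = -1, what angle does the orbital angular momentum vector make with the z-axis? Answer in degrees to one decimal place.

θ ≈ 114.1°

For 4d, l = 2.
|L| = ℏ√(l(l+1)) = √6 ℏ.
L_z = m_l ℏ = −1ℏ.
cos θ = L_z/|L| = -1/√6, so θ ≈ 114.1°.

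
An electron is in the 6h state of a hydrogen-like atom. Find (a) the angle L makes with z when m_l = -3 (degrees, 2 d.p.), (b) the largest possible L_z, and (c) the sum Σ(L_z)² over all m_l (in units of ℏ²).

θ(m_l=-3) ≈ 123.21°; L_z,max = 5ℏ; Σ(L_z)² = 110 ℏ²

The 6h subshell has l = 5.
For m_l = -3: cos θ = -3/√30, θ ≈ 123.21°.
L_z,max = lℏ = 5ℏ.
Σ m_l² = 110, so Σ(L_z)² = 110 ℏ².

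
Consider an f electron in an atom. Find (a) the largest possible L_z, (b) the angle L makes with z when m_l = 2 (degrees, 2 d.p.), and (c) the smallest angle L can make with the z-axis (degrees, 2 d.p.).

L_z,max = 3ℏ; θ(m_l=2) ≈ 54.74°; θ_min ≈ 30.00°

An f state has l = 3.
L_z,max = lℏ = 3ℏ.
For m_l = 2: cos θ = 2/√12, θ ≈ 54.74°.
cos θ_min = 3/√12, so θ_min ≈ 30.00°.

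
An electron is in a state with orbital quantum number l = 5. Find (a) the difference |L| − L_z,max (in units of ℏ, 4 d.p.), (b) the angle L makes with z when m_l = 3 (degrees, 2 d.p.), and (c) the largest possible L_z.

|L|−L_z,max ≈ 0.4772ℏ; θ(m_l=3) ≈ 56.79°; L_z,max = 5ℏ

|L| − L_z,max = (√30 − 5)ℏ ≈ 0.4772ℏ.
For m_l = 3: cos θ = 3/√30, θ ≈ 56.79°.
L_z,max = lℏ = 5ℏ.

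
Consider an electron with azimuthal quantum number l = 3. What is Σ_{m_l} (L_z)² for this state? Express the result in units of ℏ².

Σ(L_z)² = 28 ℏ²

The allowed m_l values are -3, -2, -1, 0, 1, 2, 3.
Σ m_l² = 2·(1 + 4 + 9) = 28.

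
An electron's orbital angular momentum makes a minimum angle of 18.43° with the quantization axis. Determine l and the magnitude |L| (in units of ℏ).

l = 9, |L| = 3√10 ℏ ≈ 9.487ℏ

cos θ_min = l/√(l(l+1)) = √(l/(l+1)), so l/(l+1) = cos²(18.43°) = 0.9001.
l = cos²θ/sin²θ ≈ 9.
Then |L| = ℏ√(9·10) = 3√10 ℏ.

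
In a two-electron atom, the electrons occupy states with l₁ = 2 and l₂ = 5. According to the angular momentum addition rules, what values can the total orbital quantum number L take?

L = 3, 4, 5, 6, 7

By the triangle rule, |l₁ − l₂| ≤ L ≤ l₁ + l₂.
L ∈ {3, 4, 5, 6, 7}.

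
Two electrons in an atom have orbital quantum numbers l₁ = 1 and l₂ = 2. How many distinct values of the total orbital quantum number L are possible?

3

L runs from |1 − 2| = 1 to 1 + 2 = 3.
L ∈ {1, 2, 3}.
That is 3 values.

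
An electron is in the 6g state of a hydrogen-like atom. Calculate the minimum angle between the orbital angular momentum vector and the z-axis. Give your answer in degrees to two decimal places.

θ_min ≈ 26.57°

For 6g, l = 4.
|L| = ℏ√(l(l+1)) = 2√5 ℏ.
The smallest angle corresponds to the largest L_z, i.e. m_l = l = 4, giving L_z = 4ℏ.
cos θ_min = 4/√20, so θ_min ≈ 26.57°.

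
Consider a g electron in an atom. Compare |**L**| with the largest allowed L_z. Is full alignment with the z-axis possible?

No: L_z,max = 4ℏ < |L| = 2√5 ℏ ≈ 4.472ℏ

For a g orbital, l = 4.
|L| = 2√5 ℏ ≈ 4.4721ℏ, while L_z,max = lℏ = 4ℏ.
Since |L| > L_z,max, the vector can never point exactly along z; the closest it comes is θ_min = arccos(4/√20) ≈ 26.6°.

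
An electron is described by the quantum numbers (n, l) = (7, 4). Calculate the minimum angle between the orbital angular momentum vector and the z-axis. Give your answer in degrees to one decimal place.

|L| = √(l(l+1)) ℏ = 2√5 ℏ.
The smallest angle corresponds to the largest L_z, i.e. m_l = l = 4, giving L_z = 4ℏ.
cos θ_min = 4/√20, so θ_min ≈ 26.6°.

θ_min ≈ 26.6°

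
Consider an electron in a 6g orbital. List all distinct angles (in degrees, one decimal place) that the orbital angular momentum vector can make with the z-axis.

θ ∈ {26.6°, 47.9°, 63.4°, 77.1°, 90.0°, 102.9°, 116.6°, 132.1°, 153.4°}

The 6g subshell has l = 4.
|L| = √(l(l+1)) ℏ = 2√5 ℏ.
cos θ = m_l/√20 for each m_l ∈ {-4, -3, -2, -1, 0, 1, 2, 3, 4}.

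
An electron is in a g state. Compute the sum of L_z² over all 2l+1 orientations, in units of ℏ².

Σ(L_z)² = 60 ℏ²

The letter g corresponds to l = 4.
The allowed m_l values are -4, -3, -2, -1, 0, 1, 2, 3, 4.
Summing m² from −4 to 4: Σ m_l² = 60.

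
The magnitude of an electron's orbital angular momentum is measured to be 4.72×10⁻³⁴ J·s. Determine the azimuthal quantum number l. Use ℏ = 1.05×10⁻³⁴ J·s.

Dividing by ℏ: |L|/ℏ ≈ 4.495.
(|L|/ℏ)² = l(l+1) ≈ 20.21 ⇒ l = 4.

l = 4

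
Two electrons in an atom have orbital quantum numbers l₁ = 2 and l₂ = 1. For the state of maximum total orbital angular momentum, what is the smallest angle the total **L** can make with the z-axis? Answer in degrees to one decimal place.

θ_min ≈ 30.0°

By the triangle rule, |l₁ − l₂| ≤ L ≤ l₁ + l₂.
Allowed values: L = 1, 2, 3.
The maximum is L = 3, with |L_tot| = ℏ√(3·4) = 2√3 ℏ.
The minimum angle with z is arccos(3/√12) ≈ 30.0°.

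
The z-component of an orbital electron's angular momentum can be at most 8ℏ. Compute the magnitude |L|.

The maximum L_z equals lℏ, giving l = 8.
|L| = √(l(l+1)) ℏ = 6√2 ℏ.

|L| = 6√2 ℏ ≈ 8.485ℏ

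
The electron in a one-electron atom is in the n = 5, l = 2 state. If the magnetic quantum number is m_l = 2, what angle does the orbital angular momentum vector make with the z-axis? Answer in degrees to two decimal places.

|L|² = l(l+1)ℏ² = 6ℏ², so |L| = √6 ℏ.
L_z = m_l ℏ = 2ℏ.
cos θ = L_z/|L| = 2/√6, so θ ≈ 35.26°.

θ ≈ 35.26°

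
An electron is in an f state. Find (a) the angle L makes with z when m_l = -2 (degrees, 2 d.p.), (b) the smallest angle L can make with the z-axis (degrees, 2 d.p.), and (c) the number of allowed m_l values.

θ(m_l=-2) ≈ 125.26°; θ_min ≈ 30.00°; 7 values

The letter f corresponds to l = 3.
For m_l = -2: cos θ = -2/√12, θ ≈ 125.26°.
cos θ_min = 3/√12, so θ_min ≈ 30.00°.
There are 2l+1 = 7 values of m_l.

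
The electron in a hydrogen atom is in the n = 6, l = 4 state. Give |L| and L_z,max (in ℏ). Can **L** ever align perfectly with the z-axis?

No: L_z,max = 4ℏ < |L| = 2√5 ℏ ≈ 4.472ℏ

|L| = 2√5 ℏ ≈ 4.4721ℏ, while L_z,max = lℏ = 4ℏ.
Since |L| > L_z,max, the vector can never point exactly along z; the closest it comes is θ_min = arccos(4/√20) ≈ 26.6°.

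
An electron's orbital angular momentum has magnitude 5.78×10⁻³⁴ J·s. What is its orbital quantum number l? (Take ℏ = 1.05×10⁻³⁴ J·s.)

l = 5

|L|/ℏ = (5.78×10⁻³⁴)/(1.05×10⁻³⁴) ≈ 5.505.
(|L|/ℏ)² = l(l+1) ≈ 30.30 ⇒ l = 5.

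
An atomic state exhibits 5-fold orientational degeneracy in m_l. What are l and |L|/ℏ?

2l + 1 = 5 ⇒ l = 2.
Then |L| = √(l(l+1)) ℏ = √6 ℏ.

l = 2, |L| = √6 ℏ ≈ 2.449ℏ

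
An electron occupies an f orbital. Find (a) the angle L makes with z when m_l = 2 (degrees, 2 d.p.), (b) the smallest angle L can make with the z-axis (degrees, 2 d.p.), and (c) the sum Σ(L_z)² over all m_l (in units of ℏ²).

θ(m_l=2) ≈ 54.74°; θ_min ≈ 30.00°; Σ(L_z)² = 28 ℏ²

The letter f corresponds to l = 3.
For m_l = 2: cos θ = 2/√12, θ ≈ 54.74°.
cos θ_min = 3/√12, so θ_min ≈ 30.00°.
Σ m_l² = 28, so Σ(L_z)² = 28 ℏ².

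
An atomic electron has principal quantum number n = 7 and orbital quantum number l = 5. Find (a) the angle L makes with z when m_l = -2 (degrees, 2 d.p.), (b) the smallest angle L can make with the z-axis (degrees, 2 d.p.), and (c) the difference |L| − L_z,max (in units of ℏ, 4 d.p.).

θ(m_l=-2) ≈ 111.42°; θ_min ≈ 24.09°; |L|−L_z,max ≈ 0.4772ℏ

For m_l = -2: cos θ = -2/√30, θ ≈ 111.42°.
cos θ_min = 5/√30, so θ_min ≈ 24.09°.
|L| − L_z,max = (√30 − 5)ℏ ≈ 0.4772ℏ.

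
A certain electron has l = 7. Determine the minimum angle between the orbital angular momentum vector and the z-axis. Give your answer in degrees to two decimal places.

θ_min ≈ 20.70°

|L| = ℏ√(l(l+1)) = 2√14 ℏ.
The smallest angle corresponds to the largest L_z, i.e. m_l = l = 7, giving L_z = 7ℏ.
cos θ_min = 7/√56, so θ_min ≈ 20.70°.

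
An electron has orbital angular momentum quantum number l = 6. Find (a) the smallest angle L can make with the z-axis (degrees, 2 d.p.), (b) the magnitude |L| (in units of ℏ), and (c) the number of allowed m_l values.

θ_min ≈ 22.21°; |L| = √42 ℏ ≈ 6.481ℏ; 13 values

cos θ_min = 6/√42, so θ_min ≈ 22.21°.
|L| = ℏ√(6·7) = √42 ℏ ≈ 6.481ℏ.
There are 2l+1 = 13 values of m_l.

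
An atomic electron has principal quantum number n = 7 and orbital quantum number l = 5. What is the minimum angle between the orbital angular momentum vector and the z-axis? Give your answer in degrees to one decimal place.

θ_min ≈ 24.1°

|L| = √(l(l+1)) ℏ = √30 ℏ.
The smallest angle corresponds to the largest L_z, i.e. m_l = l = 5, giving L_z = 5ℏ.
cos θ_min = 5/√30, so θ_min ≈ 24.1°.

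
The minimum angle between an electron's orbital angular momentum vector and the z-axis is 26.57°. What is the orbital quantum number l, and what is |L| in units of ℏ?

cos²θ_min = l/(l+1) = 0.7999.
Thus l = 0.7999/(1 − 0.7999) ≈ 4.
Then |L| = ℏ√(4·5) = 2√5 ℏ.

l = 4, |L| = 2√5 ℏ ≈ 4.472ℏ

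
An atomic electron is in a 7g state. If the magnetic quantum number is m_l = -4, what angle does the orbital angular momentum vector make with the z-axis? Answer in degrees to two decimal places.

θ ≈ 153.43°

For 7g, l = 4.
|L| = ℏ√(l(l+1)) = 2√5 ℏ.
L_z = m_l ℏ = −4ℏ.
cos θ = L_z/|L| = -4/√20, so θ ≈ 153.43°.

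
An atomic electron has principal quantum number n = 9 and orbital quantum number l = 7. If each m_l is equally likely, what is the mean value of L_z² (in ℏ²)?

⟨L_z²⟩ = 18.67 ℏ²

m_l ∈ {-7, -6, -5, -4, -3, -2, -1, 0, 1, 2, 3, 4, 5, 6, 7}.
Average of L_z² over 15 states: 280/15 ℏ² = 18.67 ℏ².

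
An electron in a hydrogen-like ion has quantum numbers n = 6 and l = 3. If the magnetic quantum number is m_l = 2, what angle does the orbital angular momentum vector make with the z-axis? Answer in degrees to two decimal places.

|L| = √(l(l+1)) ℏ = 2√3 ℏ.
L_z = m_l ℏ = 2ℏ.
cos θ = L_z/|L| = 2/√12, so θ ≈ 54.74°.

θ ≈ 54.74°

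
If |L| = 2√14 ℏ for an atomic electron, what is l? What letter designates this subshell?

l = 7 (k orbital)

(|L|/ℏ)² = l(l+1) = 56.
Solving: l = 7.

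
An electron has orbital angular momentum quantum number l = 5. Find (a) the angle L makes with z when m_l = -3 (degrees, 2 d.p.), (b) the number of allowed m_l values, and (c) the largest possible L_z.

For m_l = -3: cos θ = -3/√30, θ ≈ 123.21°.
There are 2l+1 = 11 values of m_l.
L_z,max = lℏ = 5ℏ.

θ(m_l=-3) ≈ 123.21°; 11 values; L_z,max = 5ℏ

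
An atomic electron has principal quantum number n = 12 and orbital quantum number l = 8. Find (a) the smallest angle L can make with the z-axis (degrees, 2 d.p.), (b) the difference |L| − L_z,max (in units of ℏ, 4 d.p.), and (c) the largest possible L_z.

θ_min ≈ 19.47°; |L|−L_z,max ≈ 0.4853ℏ; L_z,max = 8ℏ

cos θ_min = 8/√72, so θ_min ≈ 19.47°.
|L| − L_z,max = (6√2 − 8)ℏ ≈ 0.4853ℏ.
L_z,max = lℏ = 8ℏ.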